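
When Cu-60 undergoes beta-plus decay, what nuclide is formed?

Beta-plus decay: mass number changes by +0, atomic number by -1.
A: 60 = 60; Z: 29 − 1 = 28.
Z = 28 is nickel, so the daughter is Ni-60.

Ni-60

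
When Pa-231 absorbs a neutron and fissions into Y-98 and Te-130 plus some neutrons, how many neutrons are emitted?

4

Conserve mass number: 232 = 98 + 130 + k, so k = 232 − 228 = 4.
Check atomic number: 91 = 39 + 52 + 0 = 91. ✓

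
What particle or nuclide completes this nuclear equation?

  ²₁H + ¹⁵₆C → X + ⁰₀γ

Conserve mass number: 2 + 15 = A + 0, so A = 17.
Conserve atomic number: 1 + 6 = Z + 0, so Z = 7.
Z = 7 is nitrogen, so the species is ¹⁷₇N.

N-17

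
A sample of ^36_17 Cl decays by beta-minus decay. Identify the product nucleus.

Beta-minus decay: mass number changes by +0, atomic number by +1.
A: 36 = 36; Z: 17 + 1 = 18.
Z = 18 is argon, so the daughter is ^36_18 Ar.

Ar-36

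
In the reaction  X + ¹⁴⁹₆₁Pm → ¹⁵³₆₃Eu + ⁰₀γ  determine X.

Conserve mass number: A + 149 = 153 + 0, so A = 4.
Conserve atomic number: Z + 61 = 63 + 0, so Z = 2.
A = 4 and Z = 2 is ⁴₂He — an alpha particle.

alpha particle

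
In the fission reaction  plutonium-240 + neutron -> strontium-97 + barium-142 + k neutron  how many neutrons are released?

2

Conserve mass number: 241 = 97 + 142 + k, so k = 241 − 239 = 2.
Check atomic number: 94 = 38 + 56 + 0 = 94. ✓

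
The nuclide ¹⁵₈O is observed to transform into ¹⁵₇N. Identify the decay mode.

ΔA = 15 − 15 = 0; ΔZ = 7 − 8 = -1.
A is unchanged and Z drops by 1 — a proton has become a neutron (β⁺ emission or electron capture).

beta-plus decay or electron capture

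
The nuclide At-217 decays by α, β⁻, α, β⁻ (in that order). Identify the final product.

Bi-209

Start: (A, Z) = (217, 85).
After α: (213, 83).
After β⁻: (213, 84).
After α: (209, 82).
After β⁻: (209, 83).
Z = 83 is bismuth.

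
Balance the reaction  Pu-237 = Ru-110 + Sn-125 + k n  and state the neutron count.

Conserve mass number: 237 = 110 + 125 + k, so k = 237 − 235 = 2.
Check atomic number: 94 = 44 + 50 + 0 = 94. ✓

2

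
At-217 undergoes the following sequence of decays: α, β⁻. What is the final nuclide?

Start: (A, Z) = (217, 85).
After α: (213, 83).
After β⁻: (213, 84).
Z = 84 is polonium.

Po-213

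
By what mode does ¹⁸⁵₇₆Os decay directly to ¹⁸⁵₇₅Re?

beta-plus decay or electron capture

ΔA = 185 − 185 = 0; ΔZ = 75 − 76 = -1.
A is unchanged and Z drops by 1 — a proton has become a neutron (β⁺ emission or electron capture).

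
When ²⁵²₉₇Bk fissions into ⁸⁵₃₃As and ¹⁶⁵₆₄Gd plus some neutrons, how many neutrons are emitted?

2

Conserve mass number: 252 = 85 + 165 + k, so k = 252 − 250 = 2.
Check atomic number: 97 = 33 + 64 + 0 = 97. ✓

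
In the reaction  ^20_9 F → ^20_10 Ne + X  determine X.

beta-minus particle

Conserve mass number: 20 = 20 + A, so A = 0.
Conserve atomic number: 9 = 10 + Z, so Z = -1.
A = 0 and Z = -1 is ^0_-1 e — a beta-minus particle.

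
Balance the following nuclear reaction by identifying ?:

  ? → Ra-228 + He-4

Conserve mass number: A = 228 + 4, so A = 232.
Conserve atomic number: Z = 88 + 2, so Z = 90.
Z = 90 is thorium, so the species is Th-232.

Th-232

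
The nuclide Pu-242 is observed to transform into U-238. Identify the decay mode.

alpha decay

ΔA = 238 − 242 = -4; ΔZ = 92 − 94 = -2.
A drops by 4 and Z drops by 2 — the signature of alpha emission.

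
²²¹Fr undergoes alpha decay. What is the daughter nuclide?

At-217

Alpha decay: mass number changes by -4, atomic number by -2.
A: 221 − 4 = 217; Z: 87 − 2 = 85.
Z = 85 is astatine, so the daughter is ²¹⁷At.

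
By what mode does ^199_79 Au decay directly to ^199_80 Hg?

ΔA = 199 − 199 = 0; ΔZ = 80 − 79 = +1.
A is unchanged and Z rises by 1 — a neutron has become a proton (β⁻ decay).

beta-minus decay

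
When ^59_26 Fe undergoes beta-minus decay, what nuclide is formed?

Co-59

Beta-minus decay: mass number changes by +0, atomic number by +1.
A: 59 = 59; Z: 26 + 1 = 27.
Z = 27 is cobalt, so the daughter is ^59_27 Co.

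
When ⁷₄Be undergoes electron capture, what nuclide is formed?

Electron capture: mass number changes by +0, atomic number by -1.
A: 7 = 7; Z: 4 − 1 = 3.
Z = 3 is lithium, so the daughter is ⁷₃Li.

Li-7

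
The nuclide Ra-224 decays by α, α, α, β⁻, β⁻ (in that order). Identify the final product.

Po-212

Start: (A, Z) = (224, 88).
After α: (220, 86).
After α: (216, 84).
After α: (212, 82).
After β⁻: (212, 83).
After β⁻: (212, 84).
Z = 84 is polonium.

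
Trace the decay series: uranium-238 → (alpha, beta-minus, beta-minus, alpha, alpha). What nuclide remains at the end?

Ra-226

Start: (A, Z) = (238, 92).
After α: (234, 90).
After β⁻: (234, 91).
After β⁻: (234, 92).
After α: (230, 90).
After α: (226, 88).
Z = 88 is radium.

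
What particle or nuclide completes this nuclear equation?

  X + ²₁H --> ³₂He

proton

Conserve mass number: A + 2 = 3, so A = 1.
Conserve atomic number: Z + 1 = 2, so Z = 1.
A = 1 and Z = 1 is ¹₁H — a proton.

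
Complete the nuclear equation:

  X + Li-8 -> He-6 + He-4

Conserve mass number: A + 8 = 6 + 4, so A = 2.
Conserve atomic number: Z + 3 = 2 + 2, so Z = 1.
A = 2 and Z = 1 is H-2 — a deuteron.

deuteron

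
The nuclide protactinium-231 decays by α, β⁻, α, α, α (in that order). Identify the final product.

Start: (A, Z) = (231, 91).
After α: (227, 89).
After β⁻: (227, 90).
After α: (223, 88).
After α: (219, 86).
After α: (215, 84).
Z = 84 is polonium.

Po-215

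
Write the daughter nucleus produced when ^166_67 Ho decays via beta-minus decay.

Er-166

Beta-minus decay: mass number changes by +0, atomic number by +1.
A: 166 = 166; Z: 67 + 1 = 68.
Z = 68 is erbium, so the daughter is ^166_68 Er.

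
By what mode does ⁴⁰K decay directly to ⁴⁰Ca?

beta-minus decay

ΔA = 40 − 40 = 0; ΔZ = 20 − 19 = +1.
A is unchanged and Z rises by 1 — a neutron has become a proton (β⁻ decay).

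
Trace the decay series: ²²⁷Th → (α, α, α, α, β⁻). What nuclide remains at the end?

Start: (A, Z) = (227, 90).
After α: (223, 88).
After α: (219, 86).
After α: (215, 84).
After α: (211, 82).
After β⁻: (211, 83).
Z = 83 is bismuth.

Bi-211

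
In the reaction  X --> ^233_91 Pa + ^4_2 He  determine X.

Conserve mass number: A = 233 + 4, so A = 237.
Conserve atomic number: Z = 91 + 2, so Z = 93.
Z = 93 is neptunium, so the species is ^237_93 Np.

Np-237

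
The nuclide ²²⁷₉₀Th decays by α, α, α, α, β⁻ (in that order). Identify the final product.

Bi-211

Start: (A, Z) = (227, 90).
After α: (223, 88).
After α: (219, 86).
After α: (215, 84).
After α: (211, 82).
After β⁻: (211, 83).
Z = 83 is bismuth.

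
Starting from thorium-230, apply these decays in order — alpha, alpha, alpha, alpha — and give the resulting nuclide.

Start: (A, Z) = (230, 90).
After α: (226, 88).
After α: (222, 86).
After α: (218, 84).
After α: (214, 82).
Z = 82 is lead.

Pb-214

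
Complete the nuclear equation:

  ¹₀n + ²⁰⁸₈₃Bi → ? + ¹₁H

Pb-208

Conserve mass number: 1 + 208 = A + 1, so A = 208.
Conserve atomic number: 0 + 83 = Z + 1, so Z = 82.
Z = 82 is lead, so the species is ²⁰⁸₈₂Pb.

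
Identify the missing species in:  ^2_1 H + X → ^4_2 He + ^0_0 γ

deuteron

Conserve mass number: 2 + A = 4 + 0, so A = 2.
Conserve atomic number: 1 + Z = 2 + 0, so Z = 1.
A = 2 and Z = 1 is ^2_1 H — a deuteron.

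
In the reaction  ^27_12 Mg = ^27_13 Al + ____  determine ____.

beta-minus particle

Conserve mass number: 27 = 27 + A, so A = 0.
Conserve atomic number: 12 = 13 + Z, so Z = -1.
A = 0 and Z = -1 is ^0_-1 e — a beta-minus particle.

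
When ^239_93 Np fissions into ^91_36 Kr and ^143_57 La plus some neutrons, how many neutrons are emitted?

5

Conserve mass number: 239 = 91 + 143 + k, so k = 239 − 234 = 5.
Check atomic number: 93 = 36 + 57 + 0 = 93. ✓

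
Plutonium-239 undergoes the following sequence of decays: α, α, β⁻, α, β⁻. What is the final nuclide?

Start: (A, Z) = (239, 94).
After α: (235, 92).
After α: (231, 90).
After β⁻: (231, 91).
After α: (227, 89).
After β⁻: (227, 90).
Z = 90 is thorium.

Th-227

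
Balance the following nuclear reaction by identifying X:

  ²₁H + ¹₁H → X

He-3

Conserve mass number: 2 + 1 = A, so A = 3.
Conserve atomic number: 1 + 1 = Z, so Z = 2.
Z = 2 is helium, so the species is ³₂He.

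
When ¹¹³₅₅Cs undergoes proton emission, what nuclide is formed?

Proton emission: mass number changes by -1, atomic number by -1.
A: 113 − 1 = 112; Z: 55 − 1 = 54.
Z = 54 is xenon, so the daughter is ¹¹²₅₄Xe.

Xe-112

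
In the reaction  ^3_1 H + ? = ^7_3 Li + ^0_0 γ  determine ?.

Conserve mass number: 3 + A = 7 + 0, so A = 4.
Conserve atomic number: 1 + Z = 3 + 0, so Z = 2.
A = 4 and Z = 2 is ^4_2 He — an alpha particle.

alpha particle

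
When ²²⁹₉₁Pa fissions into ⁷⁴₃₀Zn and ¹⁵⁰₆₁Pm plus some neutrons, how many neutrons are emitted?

5

Conserve mass number: 229 = 74 + 150 + k, so k = 229 − 224 = 5.
Check atomic number: 91 = 30 + 61 + 0 = 91. ✓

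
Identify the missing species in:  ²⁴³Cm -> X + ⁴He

Conserve mass number: 243 = A + 4, so A = 239.
Conserve atomic number: 96 = Z + 2, so Z = 94.
Z = 94 is plutonium, so the species is ²³⁹Pu.

Pu-239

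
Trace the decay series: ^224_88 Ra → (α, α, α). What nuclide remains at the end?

Start: (A, Z) = (224, 88).
After α: (220, 86).
After α: (216, 84).
After α: (212, 82).
Z = 82 is lead.

Pb-212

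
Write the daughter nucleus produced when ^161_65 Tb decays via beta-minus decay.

Dy-161

Beta-minus decay: mass number changes by +0, atomic number by +1.
A: 161 = 161; Z: 65 + 1 = 66.
Z = 66 is dysprosium, so the daughter is ^161_66 Dy.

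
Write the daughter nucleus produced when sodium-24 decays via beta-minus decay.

Mg-24

Beta-minus decay: mass number changes by +0, atomic number by +1.
A: 24 = 24; Z: 11 + 1 = 12.
Z = 12 is magnesium, so the daughter is magnesium-24.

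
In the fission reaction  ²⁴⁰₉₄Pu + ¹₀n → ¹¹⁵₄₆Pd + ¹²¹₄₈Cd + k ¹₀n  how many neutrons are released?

5

Conserve mass number: 241 = 115 + 121 + k, so k = 241 − 236 = 5.
Check atomic number: 94 = 46 + 48 + 0 = 94. ✓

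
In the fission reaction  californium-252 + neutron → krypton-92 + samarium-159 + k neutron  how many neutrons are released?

2

Conserve mass number: 253 = 92 + 159 + k, so k = 253 − 251 = 2.
Check atomic number: 98 = 36 + 62 + 0 = 98. ✓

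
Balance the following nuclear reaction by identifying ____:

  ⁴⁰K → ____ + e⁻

Ca-40

Conserve mass number: 40 = A + 0, so A = 40.
Conserve atomic number: 19 = Z − 1, so Z = 20.
Z = 20 is calcium, so the species is ⁴⁰Ca.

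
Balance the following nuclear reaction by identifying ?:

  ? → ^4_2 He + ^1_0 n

Conserve mass number: A = 4 + 1, so A = 5.
Conserve atomic number: Z = 2 + 0, so Z = 2.
Z = 2 is helium, so the species is ^5_2 He.

He-5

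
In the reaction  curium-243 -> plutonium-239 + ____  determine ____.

Conserve mass number: 243 = 239 + A, so A = 4.
Conserve atomic number: 96 = 94 + Z, so Z = 2.
A = 4 and Z = 2 is helium-4 — an alpha particle.

alpha particle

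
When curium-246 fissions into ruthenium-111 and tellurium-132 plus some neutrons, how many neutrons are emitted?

3

Conserve mass number: 246 = 111 + 132 + k, so k = 246 − 243 = 3.
Check atomic number: 96 = 44 + 52 + 0 = 96. ✓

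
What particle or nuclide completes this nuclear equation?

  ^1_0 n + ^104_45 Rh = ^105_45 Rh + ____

Conserve mass number: 1 + 104 = 105 + A, so A = 0.
Conserve atomic number: 0 + 45 = 45 + Z, so Z = 0.
A = 0 and Z = 0 is ^0_0 γ — a gamma ray.

gamma ray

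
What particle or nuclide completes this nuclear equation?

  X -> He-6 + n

He-7

Conserve mass number: A = 6 + 1, so A = 7.
Conserve atomic number: Z = 2 + 0, so Z = 2.
Z = 2 is helium, so the species is He-7.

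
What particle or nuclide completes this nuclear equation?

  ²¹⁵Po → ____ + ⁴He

Conserve mass number: 215 = A + 4, so A = 211.
Conserve atomic number: 84 = Z + 2, so Z = 82.
Z = 82 is lead, so the species is ²¹¹Pb.

Pb-211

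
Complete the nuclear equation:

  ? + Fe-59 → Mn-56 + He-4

Conserve mass number: A + 59 = 56 + 4, so A = 1.
Conserve atomic number: Z + 26 = 25 + 2, so Z = 1.
A = 1 and Z = 1 is H-1 — a proton.

proton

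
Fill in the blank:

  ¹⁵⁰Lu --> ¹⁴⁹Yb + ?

Conserve mass number: 150 = 149 + A, so A = 1.
Conserve atomic number: 71 = 70 + Z, so Z = 1.
A = 1 and Z = 1 is ¹H — a proton.

proton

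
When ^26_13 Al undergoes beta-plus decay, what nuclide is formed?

Beta-plus decay: mass number changes by +0, atomic number by -1.
A: 26 = 26; Z: 13 − 1 = 12.
Z = 12 is magnesium, so the daughter is ^26_12 Mg.

Mg-26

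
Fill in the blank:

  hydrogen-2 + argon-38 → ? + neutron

Conserve mass number: 2 + 38 = A + 1, so A = 39.
Conserve atomic number: 1 + 18 = Z + 0, so Z = 19.
Z = 19 is potassium, so the species is potassium-39.

K-39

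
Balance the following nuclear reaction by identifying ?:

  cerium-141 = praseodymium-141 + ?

beta-minus particle

Conserve mass number: 141 = 141 + A, so A = 0.
Conserve atomic number: 58 = 59 + Z, so Z = -1.
A = 0 and Z = -1 is e⁻ — a beta-minus particle.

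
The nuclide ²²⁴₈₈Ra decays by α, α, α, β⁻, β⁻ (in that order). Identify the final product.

Po-212

Start: (A, Z) = (224, 88).
After α: (220, 86).
After α: (216, 84).
After α: (212, 82).
After β⁻: (212, 83).
After β⁻: (212, 84).
Z = 84 is polonium.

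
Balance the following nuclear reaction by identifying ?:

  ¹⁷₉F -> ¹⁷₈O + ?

positron

Conserve mass number: 17 = 17 + A, so A = 0.
Conserve atomic number: 9 = 8 + Z, so Z = 1.
A = 0 and Z = 1 is ⁰₁e — a positron.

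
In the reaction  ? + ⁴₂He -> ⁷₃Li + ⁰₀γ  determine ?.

triton

Conserve mass number: A + 4 = 7 + 0, so A = 3.
Conserve atomic number: Z + 2 = 3 + 0, so Z = 1.
A = 3 and Z = 1 is ³₁H — a triton.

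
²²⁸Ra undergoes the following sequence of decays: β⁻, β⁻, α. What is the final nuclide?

Start: (A, Z) = (228, 88).
After β⁻: (228, 89).
After β⁻: (228, 90).
After α: (224, 88).
Z = 88 is radium.

Ra-224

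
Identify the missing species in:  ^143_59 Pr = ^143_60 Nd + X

beta-minus particle

Conserve mass number: 143 = 143 + A, so A = 0.
Conserve atomic number: 59 = 60 + Z, so Z = -1.
A = 0 and Z = -1 is ^0_-1 e — a beta-minus particle.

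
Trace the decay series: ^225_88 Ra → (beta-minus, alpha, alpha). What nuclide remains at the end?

At-217

Start: (A, Z) = (225, 88).
After β⁻: (225, 89).
After α: (221, 87).
After α: (217, 85).
Z = 85 is astatine.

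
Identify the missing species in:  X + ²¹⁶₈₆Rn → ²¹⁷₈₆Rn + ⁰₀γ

neutron

Conserve mass number: A + 216 = 217 + 0, so A = 1.
Conserve atomic number: Z + 86 = 86 + 0, so Z = 0.
A = 1 and Z = 0 is ¹₀n — a neutron.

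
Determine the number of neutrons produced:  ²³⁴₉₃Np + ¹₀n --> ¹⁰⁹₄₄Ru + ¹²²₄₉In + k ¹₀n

Conserve mass number: 235 = 109 + 122 + k, so k = 235 − 231 = 4.
Check atomic number: 93 = 44 + 49 + 0 = 93. ✓

4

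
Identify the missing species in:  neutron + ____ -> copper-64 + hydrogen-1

Zn-64

Conserve mass number: 1 + A = 64 + 1, so A = 64.
Conserve atomic number: 0 + Z = 29 + 1, so Z = 30.
Z = 30 is zinc, so the species is zinc-64.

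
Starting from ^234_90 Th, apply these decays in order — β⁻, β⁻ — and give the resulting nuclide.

Start: (A, Z) = (234, 90).
After β⁻: (234, 91).
After β⁻: (234, 92).
Z = 92 is uranium.

U-234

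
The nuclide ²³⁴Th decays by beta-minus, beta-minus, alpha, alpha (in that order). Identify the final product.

Ra-226

Start: (A, Z) = (234, 90).
After β⁻: (234, 91).
After β⁻: (234, 92).
After α: (230, 90).
After α: (226, 88).
Z = 88 is radium.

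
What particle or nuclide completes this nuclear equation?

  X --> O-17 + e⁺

Conserve mass number: A = 17 + 0, so A = 17.
Conserve atomic number: Z = 8 + 1, so Z = 9.
Z = 9 is fluorine, so the species is F-17.

F-17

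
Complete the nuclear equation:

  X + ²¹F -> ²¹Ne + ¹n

Conserve mass number: A + 21 = 21 + 1, so A = 1.
Conserve atomic number: Z + 9 = 10 + 0, so Z = 1.
A = 1 and Z = 1 is ¹H — a proton.

proton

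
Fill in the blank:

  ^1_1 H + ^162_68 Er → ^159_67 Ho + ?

alpha particle

Conserve mass number: 1 + 162 = 159 + A, so A = 4.
Conserve atomic number: 1 + 68 = 67 + Z, so Z = 2.
A = 4 and Z = 2 is ^4_2 He — an alpha particle.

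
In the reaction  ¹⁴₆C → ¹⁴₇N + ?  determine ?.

beta-minus particle

Conserve mass number: 14 = 14 + A, so A = 0.
Conserve atomic number: 6 = 7 + Z, so Z = -1.
A = 0 and Z = -1 is ⁰₋₁e — a beta-minus particle.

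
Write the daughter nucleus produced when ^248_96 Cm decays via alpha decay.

Pu-244

Alpha decay: mass number changes by -4, atomic number by -2.
A: 248 − 4 = 244; Z: 96 − 2 = 94.
Z = 94 is plutonium, so the daughter is ^244_94 Pu.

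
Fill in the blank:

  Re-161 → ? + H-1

Conserve mass number: 161 = A + 1, so A = 160.
Conserve atomic number: 75 = Z + 1, so Z = 74.
Z = 74 is tungsten, so the species is W-160.

W-160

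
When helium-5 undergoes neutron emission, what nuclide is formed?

He-4

Neutron emission: mass number changes by -1, atomic number by +0.
A: 5 − 1 = 4; Z: 2 = 2.
Z = 2 is helium, so the daughter is helium-4.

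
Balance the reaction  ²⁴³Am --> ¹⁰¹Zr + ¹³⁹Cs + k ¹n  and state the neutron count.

3

Conserve mass number: 243 = 101 + 139 + k, so k = 243 − 240 = 3.
Check atomic number: 95 = 40 + 55 + 0 = 95. ✓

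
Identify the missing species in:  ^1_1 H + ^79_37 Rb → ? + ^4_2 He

Kr-76

Conserve mass number: 1 + 79 = A + 4, so A = 76.
Conserve atomic number: 1 + 37 = Z + 2, so Z = 36.
Z = 36 is krypton, so the species is ^76_36 Kr.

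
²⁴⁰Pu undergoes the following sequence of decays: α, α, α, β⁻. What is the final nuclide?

Ac-228

Start: (A, Z) = (240, 94).
After α: (236, 92).
After α: (232, 90).
After α: (228, 88).
After β⁻: (228, 89).
Z = 89 is actinium.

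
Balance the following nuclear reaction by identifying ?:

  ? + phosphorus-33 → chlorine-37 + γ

Conserve mass number: A + 33 = 37 + 0, so A = 4.
Conserve atomic number: Z + 15 = 17 + 0, so Z = 2.
A = 4 and Z = 2 is helium-4 — an alpha particle.

alpha particle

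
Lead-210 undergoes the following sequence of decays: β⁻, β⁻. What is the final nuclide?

Po-210

Start: (A, Z) = (210, 82).
After β⁻: (210, 83).
After β⁻: (210, 84).
Z = 84 is polonium.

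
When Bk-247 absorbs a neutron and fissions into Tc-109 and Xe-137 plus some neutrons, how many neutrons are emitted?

Conserve mass number: 248 = 109 + 137 + k, so k = 248 − 246 = 2.
Check atomic number: 97 = 43 + 54 + 0 = 97. ✓

2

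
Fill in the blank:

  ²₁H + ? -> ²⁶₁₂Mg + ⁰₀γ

Na-24

Conserve mass number: 2 + A = 26 + 0, so A = 24.
Conserve atomic number: 1 + Z = 12 + 0, so Z = 11.
Z = 11 is sodium, so the species is ²⁴₁₁Na.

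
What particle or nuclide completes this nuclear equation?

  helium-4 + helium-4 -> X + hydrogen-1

Li-7

Conserve mass number: 4 + 4 = A + 1, so A = 7.
Conserve atomic number: 2 + 2 = Z + 1, so Z = 3.
Z = 3 is lithium, so the species is lithium-7.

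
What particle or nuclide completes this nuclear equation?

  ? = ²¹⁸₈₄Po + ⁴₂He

Conserve mass number: A = 218 + 4, so A = 222.
Conserve atomic number: Z = 84 + 2, so Z = 86.
Z = 86 is radon, so the species is ²²²₈₆Rn.

Rn-222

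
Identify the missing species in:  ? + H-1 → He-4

Conserve mass number: A + 1 = 4, so A = 3.
Conserve atomic number: Z + 1 = 2, so Z = 1.
A = 3 and Z = 1 is H-3 — a triton.

triton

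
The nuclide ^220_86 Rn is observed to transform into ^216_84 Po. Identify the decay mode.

ΔA = 216 − 220 = -4; ΔZ = 84 − 86 = -2.
A drops by 4 and Z drops by 2 — the signature of alpha emission.

alpha decay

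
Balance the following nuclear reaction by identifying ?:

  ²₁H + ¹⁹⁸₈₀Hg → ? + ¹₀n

Tl-199

Conserve mass number: 2 + 198 = A + 1, so A = 199.
Conserve atomic number: 1 + 80 = Z + 0, so Z = 81.
Z = 81 is thallium, so the species is ¹⁹⁹₈₁Tl.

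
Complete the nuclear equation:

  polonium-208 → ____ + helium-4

Pb-204

Conserve mass number: 208 = A + 4, so A = 204.
Conserve atomic number: 84 = Z + 2, so Z = 82.
Z = 82 is lead, so the species is lead-204.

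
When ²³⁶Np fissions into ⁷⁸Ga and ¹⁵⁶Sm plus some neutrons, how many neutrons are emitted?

Conserve mass number: 236 = 78 + 156 + k, so k = 236 − 234 = 2.
Check atomic number: 93 = 31 + 62 + 0 = 93. ✓

2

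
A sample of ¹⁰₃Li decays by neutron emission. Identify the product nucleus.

Li-9

Neutron emission: mass number changes by -1, atomic number by +0.
A: 10 − 1 = 9; Z: 3 = 3.
Z = 3 is lithium, so the daughter is ⁹₃Li.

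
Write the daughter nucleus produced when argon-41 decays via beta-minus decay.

K-41

Beta-minus decay: mass number changes by +0, atomic number by +1.
A: 41 = 41; Z: 18 + 1 = 19.
Z = 19 is potassium, so the daughter is potassium-41.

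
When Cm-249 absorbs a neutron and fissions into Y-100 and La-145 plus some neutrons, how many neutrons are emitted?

Conserve mass number: 250 = 100 + 145 + k, so k = 250 − 245 = 5.
Check atomic number: 96 = 39 + 57 + 0 = 96. ✓

5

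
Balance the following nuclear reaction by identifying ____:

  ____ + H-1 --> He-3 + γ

deuteron

Conserve mass number: A + 1 = 3 + 0, so A = 2.
Conserve atomic number: Z + 1 = 2 + 0, so Z = 1.
A = 2 and Z = 1 is H-2 — a deuteron.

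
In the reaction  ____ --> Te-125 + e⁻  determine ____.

Conserve mass number: A = 125 + 0, so A = 125.
Conserve atomic number: Z = 52 − 1, so Z = 51.
Z = 51 is antimony, so the species is Sb-125.

Sb-125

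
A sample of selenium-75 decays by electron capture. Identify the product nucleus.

As-75

Electron capture: mass number changes by +0, atomic number by -1.
A: 75 = 75; Z: 34 − 1 = 33.
Z = 33 is arsenic, so the daughter is arsenic-75.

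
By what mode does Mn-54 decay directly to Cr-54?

beta-plus decay or electron capture

ΔA = 54 − 54 = 0; ΔZ = 24 − 25 = -1.
A is unchanged and Z drops by 1 — a proton has become a neutron (β⁺ emission or electron capture).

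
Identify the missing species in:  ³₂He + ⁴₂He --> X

Be-7

Conserve mass number: 3 + 4 = A, so A = 7.
Conserve atomic number: 2 + 2 = Z, so Z = 4.
Z = 4 is beryllium, so the species is ⁷₄Be.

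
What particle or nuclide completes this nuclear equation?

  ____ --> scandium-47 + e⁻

Ca-47

Conserve mass number: A = 47 + 0, so A = 47.
Conserve atomic number: Z = 21 − 1, so Z = 20.
Z = 20 is calcium, so the species is calcium-47.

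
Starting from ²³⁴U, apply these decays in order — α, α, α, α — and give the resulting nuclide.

Po-218

Start: (A, Z) = (234, 92).
After α: (230, 90).
After α: (226, 88).
After α: (222, 86).
After α: (218, 84).
Z = 84 is polonium.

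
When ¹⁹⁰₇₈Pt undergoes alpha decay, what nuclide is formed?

Alpha decay: mass number changes by -4, atomic number by -2.
A: 190 − 4 = 186; Z: 78 − 2 = 76.
Z = 76 is osmium, so the daughter is ¹⁸⁶₇₆Os.

Os-186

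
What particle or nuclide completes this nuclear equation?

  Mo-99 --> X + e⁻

Conserve mass number: 99 = A + 0, so A = 99.
Conserve atomic number: 42 = Z − 1, so Z = 43.
Z = 43 is technetium, so the species is Tc-99.

Tc-99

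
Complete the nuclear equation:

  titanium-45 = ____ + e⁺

Sc-45

Conserve mass number: 45 = A + 0, so A = 45.
Conserve atomic number: 22 = Z + 1, so Z = 21.
Z = 21 is scandium, so the species is scandium-45.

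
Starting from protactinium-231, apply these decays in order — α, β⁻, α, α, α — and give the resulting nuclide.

Start: (A, Z) = (231, 91).
After α: (227, 89).
After β⁻: (227, 90).
After α: (223, 88).
After α: (219, 86).
After α: (215, 84).
Z = 84 is polonium.

Po-215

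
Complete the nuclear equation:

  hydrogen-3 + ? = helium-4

proton

Conserve mass number: 3 + A = 4, so A = 1.
Conserve atomic number: 1 + Z = 2, so Z = 1.
A = 1 and Z = 1 is hydrogen-1 — a proton.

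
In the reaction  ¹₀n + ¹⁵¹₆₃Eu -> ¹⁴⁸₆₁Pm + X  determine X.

alpha particle

Conserve mass number: 1 + 151 = 148 + A, so A = 4.
Conserve atomic number: 0 + 63 = 61 + Z, so Z = 2.
A = 4 and Z = 2 is ⁴₂He — an alpha particle.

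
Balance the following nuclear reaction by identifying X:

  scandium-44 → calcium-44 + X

Conserve mass number: 44 = 44 + A, so A = 0.
Conserve atomic number: 21 = 20 + Z, so Z = 1.
A = 0 and Z = 1 is e⁺ — a positron.

positron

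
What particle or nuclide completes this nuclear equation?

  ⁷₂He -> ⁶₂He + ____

Conserve mass number: 7 = 6 + A, so A = 1.
Conserve atomic number: 2 = 2 + Z, so Z = 0.
A = 1 and Z = 0 is ¹₀n — a neutron.

neutron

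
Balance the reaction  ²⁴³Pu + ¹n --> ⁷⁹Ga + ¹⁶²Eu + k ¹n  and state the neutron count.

Conserve mass number: 244 = 79 + 162 + k, so k = 244 − 241 = 3.
Check atomic number: 94 = 31 + 63 + 0 = 94. ✓

3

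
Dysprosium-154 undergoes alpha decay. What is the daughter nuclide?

Gd-150

Alpha decay: mass number changes by -4, atomic number by -2.
A: 154 − 4 = 150; Z: 66 − 2 = 64.
Z = 64 is gadolinium, so the daughter is gadolinium-150.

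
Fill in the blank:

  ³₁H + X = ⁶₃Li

Conserve mass number: 3 + A = 6, so A = 3.
Conserve atomic number: 1 + Z = 3, so Z = 2.
Z = 2 is helium, so the species is ³₂He.

He-3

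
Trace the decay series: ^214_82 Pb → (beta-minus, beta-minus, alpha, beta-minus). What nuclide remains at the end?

Bi-210

Start: (A, Z) = (214, 82).
After β⁻: (214, 83).
After β⁻: (214, 84).
After α: (210, 82).
After β⁻: (210, 83).
Z = 83 is bismuth.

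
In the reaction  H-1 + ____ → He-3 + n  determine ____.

triton

Conserve mass number: 1 + A = 3 + 1, so A = 3.
Conserve atomic number: 1 + Z = 2 + 0, so Z = 1.
A = 3 and Z = 1 is H-3 — a triton.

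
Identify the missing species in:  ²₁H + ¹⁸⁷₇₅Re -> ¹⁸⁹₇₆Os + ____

gamma ray

Conserve mass number: 2 + 187 = 189 + A, so A = 0.
Conserve atomic number: 1 + 75 = 76 + Z, so Z = 0.
A = 0 and Z = 0 is ⁰₀γ — a gamma ray.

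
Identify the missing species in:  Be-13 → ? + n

Be-12

Conserve mass number: 13 = A + 1, so A = 12.
Conserve atomic number: 4 = Z + 0, so Z = 4.
Z = 4 is beryllium, so the species is Be-12.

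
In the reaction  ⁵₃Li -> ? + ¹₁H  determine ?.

He-4

Conserve mass number: 5 = A + 1, so A = 4.
Conserve atomic number: 3 = Z + 1, so Z = 2.
A = 4 and Z = 2 is ⁴₂He — an alpha particle.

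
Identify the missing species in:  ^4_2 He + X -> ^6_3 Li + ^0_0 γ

Conserve mass number: 4 + A = 6 + 0, so A = 2.
Conserve atomic number: 2 + Z = 3 + 0, so Z = 1.
A = 2 and Z = 1 is ^2_1 H — a deuteron.

deuteron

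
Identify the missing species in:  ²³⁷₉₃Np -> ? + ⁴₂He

Conserve mass number: 237 = A + 4, so A = 233.
Conserve atomic number: 93 = Z + 2, so Z = 91.
Z = 91 is protactinium, so the species is ²³³₉₁Pa.

Pa-233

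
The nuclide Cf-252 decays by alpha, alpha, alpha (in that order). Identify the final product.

U-240

Start: (A, Z) = (252, 98).
After α: (248, 96).
After α: (244, 94).
After α: (240, 92).
Z = 92 is uranium.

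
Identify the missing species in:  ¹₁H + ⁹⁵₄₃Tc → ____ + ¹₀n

Ru-95

Conserve mass number: 1 + 95 = A + 1, so A = 95.
Conserve atomic number: 1 + 43 = Z + 0, so Z = 44.
Z = 44 is ruthenium, so the species is ⁹⁵₄₄Ru.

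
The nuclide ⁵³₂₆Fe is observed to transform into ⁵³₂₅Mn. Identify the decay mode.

ΔA = 53 − 53 = 0; ΔZ = 25 − 26 = -1.
A is unchanged and Z drops by 1 — a proton has become a neutron (β⁺ emission or electron capture).

beta-plus decay or electron capture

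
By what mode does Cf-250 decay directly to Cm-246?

alpha decay

ΔA = 246 − 250 = -4; ΔZ = 96 − 98 = -2.
A drops by 4 and Z drops by 2 — the signature of alpha emission.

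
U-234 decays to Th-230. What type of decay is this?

alpha decay

ΔA = 230 − 234 = -4; ΔZ = 90 − 92 = -2.
A drops by 4 and Z drops by 2 — the signature of alpha emission.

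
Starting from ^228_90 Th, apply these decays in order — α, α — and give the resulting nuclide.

Start: (A, Z) = (228, 90).
After α: (224, 88).
After α: (220, 86).
Z = 86 is radon.

Rn-220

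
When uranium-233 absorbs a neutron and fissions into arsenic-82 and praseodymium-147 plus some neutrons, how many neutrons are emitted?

5

Conserve mass number: 234 = 82 + 147 + k, so k = 234 − 229 = 5.
Check atomic number: 92 = 33 + 59 + 0 = 92. ✓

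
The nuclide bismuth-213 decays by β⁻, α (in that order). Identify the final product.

Start: (A, Z) = (213, 83).
After β⁻: (213, 84).
After α: (209, 82).
Z = 82 is lead.

Pb-209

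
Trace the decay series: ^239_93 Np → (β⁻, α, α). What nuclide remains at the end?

Start: (A, Z) = (239, 93).
After β⁻: (239, 94).
After α: (235, 92).
After α: (231, 90).
Z = 90 is thorium.

Th-231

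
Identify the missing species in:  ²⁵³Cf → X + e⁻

Es-253

Conserve mass number: 253 = A + 0, so A = 253.
Conserve atomic number: 98 = Z − 1, so Z = 99.
Z = 99 is einsteinium, so the species is ²⁵³Es.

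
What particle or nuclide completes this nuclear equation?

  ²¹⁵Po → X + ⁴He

Conserve mass number: 215 = A + 4, so A = 211.
Conserve atomic number: 84 = Z + 2, so Z = 82.
Z = 82 is lead, so the species is ²¹¹Pb.

Pb-211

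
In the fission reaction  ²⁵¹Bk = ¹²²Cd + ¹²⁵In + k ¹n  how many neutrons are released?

Conserve mass number: 251 = 122 + 125 + k, so k = 251 − 247 = 4.
Check atomic number: 97 = 48 + 49 + 0 = 97. ✓

4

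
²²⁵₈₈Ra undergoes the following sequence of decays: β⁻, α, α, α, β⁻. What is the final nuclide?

Start: (A, Z) = (225, 88).
After β⁻: (225, 89).
After α: (221, 87).
After α: (217, 85).
After α: (213, 83).
After β⁻: (213, 84).
Z = 84 is polonium.

Po-213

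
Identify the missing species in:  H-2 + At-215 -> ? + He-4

Po-213

Conserve mass number: 2 + 215 = A + 4, so A = 213.
Conserve atomic number: 1 + 85 = Z + 2, so Z = 84.
Z = 84 is polonium, so the species is Po-213.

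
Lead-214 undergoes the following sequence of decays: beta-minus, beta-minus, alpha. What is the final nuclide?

Start: (A, Z) = (214, 82).
After β⁻: (214, 83).
After β⁻: (214, 84).
After α: (210, 82).
Z = 82 is lead.

Pb-210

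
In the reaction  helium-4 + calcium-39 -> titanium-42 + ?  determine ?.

Conserve mass number: 4 + 39 = 42 + A, so A = 1.
Conserve atomic number: 2 + 20 = 22 + Z, so Z = 0.
A = 1 and Z = 0 is neutron — a neutron.

neutron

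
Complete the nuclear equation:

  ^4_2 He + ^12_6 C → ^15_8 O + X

Conserve mass number: 4 + 12 = 15 + A, so A = 1.
Conserve atomic number: 2 + 6 = 8 + Z, so Z = 0.
A = 1 and Z = 0 is ^1_0 n — a neutron.

neutron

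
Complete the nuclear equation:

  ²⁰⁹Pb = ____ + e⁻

Conserve mass number: 209 = A + 0, so A = 209.
Conserve atomic number: 82 = Z − 1, so Z = 83.
Z = 83 is bismuth, so the species is ²⁰⁹Bi.

Bi-209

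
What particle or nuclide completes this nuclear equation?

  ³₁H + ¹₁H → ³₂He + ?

neutron

Conserve mass number: 3 + 1 = 3 + A, so A = 1.
Conserve atomic number: 1 + 1 = 2 + Z, so Z = 0.
A = 1 and Z = 0 is ¹₀n — a neutron.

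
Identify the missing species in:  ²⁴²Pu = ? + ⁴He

Conserve mass number: 242 = A + 4, so A = 238.
Conserve atomic number: 94 = Z + 2, so Z = 92.
Z = 92 is uranium, so the species is ²³⁸U.

U-238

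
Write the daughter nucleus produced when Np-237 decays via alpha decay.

Alpha decay: mass number changes by -4, atomic number by -2.
A: 237 − 4 = 233; Z: 93 − 2 = 91.
Z = 91 is protactinium, so the daughter is Pa-233.

Pa-233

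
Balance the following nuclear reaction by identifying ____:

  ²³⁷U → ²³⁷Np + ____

Conserve mass number: 237 = 237 + A, so A = 0.
Conserve atomic number: 92 = 93 + Z, so Z = -1.
A = 0 and Z = -1 is e⁻ — a beta-minus particle.

beta-minus particle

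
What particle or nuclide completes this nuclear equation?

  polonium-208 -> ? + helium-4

Conserve mass number: 208 = A + 4, so A = 204.
Conserve atomic number: 84 = Z + 2, so Z = 82.
Z = 82 is lead, so the species is lead-204.

Pb-204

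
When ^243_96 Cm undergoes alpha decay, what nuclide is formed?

Pu-239

Alpha decay: mass number changes by -4, atomic number by -2.
A: 243 − 4 = 239; Z: 96 − 2 = 94.
Z = 94 is plutonium, so the daughter is ^239_94 Pu.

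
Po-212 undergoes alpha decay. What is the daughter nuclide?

Alpha decay: mass number changes by -4, atomic number by -2.
A: 212 − 4 = 208; Z: 84 − 2 = 82.
Z = 82 is lead, so the daughter is Pb-208.

Pb-208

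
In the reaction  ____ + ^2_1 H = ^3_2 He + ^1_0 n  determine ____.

deuteron

Conserve mass number: A + 2 = 3 + 1, so A = 2.
Conserve atomic number: Z + 1 = 2 + 0, so Z = 1.
A = 2 and Z = 1 is ^2_1 H — a deuteron.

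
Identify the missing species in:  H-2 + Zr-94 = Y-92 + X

Conserve mass number: 2 + 94 = 92 + A, so A = 4.
Conserve atomic number: 1 + 40 = 39 + Z, so Z = 2.
A = 4 and Z = 2 is He-4 — an alpha particle.

alpha particle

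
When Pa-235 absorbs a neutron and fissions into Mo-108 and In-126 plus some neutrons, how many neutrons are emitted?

Conserve mass number: 236 = 108 + 126 + k, so k = 236 − 234 = 2.
Check atomic number: 91 = 42 + 49 + 0 = 91. ✓

2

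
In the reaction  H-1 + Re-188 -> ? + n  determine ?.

Conserve mass number: 1 + 188 = A + 1, so A = 188.
Conserve atomic number: 1 + 75 = Z + 0, so Z = 76.
Z = 76 is osmium, so the species is Os-188.

Os-188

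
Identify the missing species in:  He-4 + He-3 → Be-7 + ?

Conserve mass number: 4 + 3 = 7 + A, so A = 0.
Conserve atomic number: 2 + 2 = 4 + Z, so Z = 0.
A = 0 and Z = 0 is γ — a gamma ray.

gamma ray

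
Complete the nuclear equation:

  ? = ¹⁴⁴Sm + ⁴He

Conserve mass number: A = 144 + 4, so A = 148.
Conserve atomic number: Z = 62 + 2, so Z = 64.
Z = 64 is gadolinium, so the species is ¹⁴⁸Gd.

Gd-148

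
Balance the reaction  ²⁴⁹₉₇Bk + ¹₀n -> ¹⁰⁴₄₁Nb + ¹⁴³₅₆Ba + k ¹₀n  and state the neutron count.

3

Conserve mass number: 250 = 104 + 143 + k, so k = 250 − 247 = 3.
Check atomic number: 97 = 41 + 56 + 0 = 97. ✓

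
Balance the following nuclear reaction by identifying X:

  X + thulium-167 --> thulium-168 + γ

neutron

Conserve mass number: A + 167 = 168 + 0, so A = 1.
Conserve atomic number: Z + 69 = 69 + 0, so Z = 0.
A = 1 and Z = 0 is neutron — a neutron.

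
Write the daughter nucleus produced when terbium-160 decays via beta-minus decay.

Beta-minus decay: mass number changes by +0, atomic number by +1.
A: 160 = 160; Z: 65 + 1 = 66.
Z = 66 is dysprosium, so the daughter is dysprosium-160.

Dy-160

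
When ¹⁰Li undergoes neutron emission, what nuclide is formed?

Li-9

Neutron emission: mass number changes by -1, atomic number by +0.
A: 10 − 1 = 9; Z: 3 = 3.
Z = 3 is lithium, so the daughter is ⁹Li.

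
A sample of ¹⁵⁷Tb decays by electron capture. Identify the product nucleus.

Gd-157

Electron capture: mass number changes by +0, atomic number by -1.
A: 157 = 157; Z: 65 − 1 = 64.
Z = 64 is gadolinium, so the daughter is ¹⁵⁷Gd.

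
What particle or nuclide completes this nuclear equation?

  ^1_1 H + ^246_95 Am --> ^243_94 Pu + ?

Conserve mass number: 1 + 246 = 243 + A, so A = 4.
Conserve atomic number: 1 + 95 = 94 + Z, so Z = 2.
A = 4 and Z = 2 is ^4_2 He — an alpha particle.

alpha particle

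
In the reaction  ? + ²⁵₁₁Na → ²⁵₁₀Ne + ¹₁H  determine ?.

neutron

Conserve mass number: A + 25 = 25 + 1, so A = 1.
Conserve atomic number: Z + 11 = 10 + 1, so Z = 0.
A = 1 and Z = 0 is ¹₀n — a neutron.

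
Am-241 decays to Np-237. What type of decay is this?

ΔA = 237 − 241 = -4; ΔZ = 93 − 95 = -2.
A drops by 4 and Z drops by 2 — the signature of alpha emission.

alpha decay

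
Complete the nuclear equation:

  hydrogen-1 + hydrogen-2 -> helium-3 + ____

gamma ray

Conserve mass number: 1 + 2 = 3 + A, so A = 0.
Conserve atomic number: 1 + 1 = 2 + Z, so Z = 0.
A = 0 and Z = 0 is γ — a gamma ray.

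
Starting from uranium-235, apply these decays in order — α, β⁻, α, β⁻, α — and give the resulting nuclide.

Ra-223

Start: (A, Z) = (235, 92).
After α: (231, 90).
After β⁻: (231, 91).
After α: (227, 89).
After β⁻: (227, 90).
After α: (223, 88).
Z = 88 is radium.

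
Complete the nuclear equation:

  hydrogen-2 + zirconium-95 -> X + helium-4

Conserve mass number: 2 + 95 = A + 4, so A = 93.
Conserve atomic number: 1 + 40 = Z + 2, so Z = 39.
Z = 39 is yttrium, so the species is yttrium-93.

Y-93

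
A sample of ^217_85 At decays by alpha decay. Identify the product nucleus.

Bi-213

Alpha decay: mass number changes by -4, atomic number by -2.
A: 217 − 4 = 213; Z: 85 − 2 = 83.
Z = 83 is bismuth, so the daughter is ^213_83 Bi.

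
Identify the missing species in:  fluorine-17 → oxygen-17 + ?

Conserve mass number: 17 = 17 + A, so A = 0.
Conserve atomic number: 9 = 8 + Z, so Z = 1.
A = 0 and Z = 1 is e⁺ — a positron.

positron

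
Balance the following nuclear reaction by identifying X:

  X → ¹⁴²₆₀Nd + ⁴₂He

Conserve mass number: A = 142 + 4, so A = 146.
Conserve atomic number: Z = 60 + 2, so Z = 62.
Z = 62 is samarium, so the species is ¹⁴⁶₆₂Sm.

Sm-146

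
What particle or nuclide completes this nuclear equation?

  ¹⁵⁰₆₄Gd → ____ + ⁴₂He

Conserve mass number: 150 = A + 4, so A = 146.
Conserve atomic number: 64 = Z + 2, so Z = 62.
Z = 62 is samarium, so the species is ¹⁴⁶₆₂Sm.

Sm-146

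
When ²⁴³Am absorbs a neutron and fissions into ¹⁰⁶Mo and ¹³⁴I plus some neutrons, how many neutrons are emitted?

Conserve mass number: 244 = 106 + 134 + k, so k = 244 − 240 = 4.
Check atomic number: 95 = 42 + 53 + 0 = 95. ✓

4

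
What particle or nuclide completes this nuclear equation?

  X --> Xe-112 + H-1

Conserve mass number: A = 112 + 1, so A = 113.
Conserve atomic number: Z = 54 + 1, so Z = 55.
Z = 55 is caesium, so the species is Cs-113.

Cs-113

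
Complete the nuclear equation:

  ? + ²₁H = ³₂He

Conserve mass number: A + 2 = 3, so A = 1.
Conserve atomic number: Z + 1 = 2, so Z = 1.
A = 1 and Z = 1 is ¹₁H — a proton.

proton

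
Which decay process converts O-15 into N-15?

beta-plus decay or electron capture

ΔA = 15 − 15 = 0; ΔZ = 7 − 8 = -1.
A is unchanged and Z drops by 1 — a proton has become a neutron (β⁺ emission or electron capture).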